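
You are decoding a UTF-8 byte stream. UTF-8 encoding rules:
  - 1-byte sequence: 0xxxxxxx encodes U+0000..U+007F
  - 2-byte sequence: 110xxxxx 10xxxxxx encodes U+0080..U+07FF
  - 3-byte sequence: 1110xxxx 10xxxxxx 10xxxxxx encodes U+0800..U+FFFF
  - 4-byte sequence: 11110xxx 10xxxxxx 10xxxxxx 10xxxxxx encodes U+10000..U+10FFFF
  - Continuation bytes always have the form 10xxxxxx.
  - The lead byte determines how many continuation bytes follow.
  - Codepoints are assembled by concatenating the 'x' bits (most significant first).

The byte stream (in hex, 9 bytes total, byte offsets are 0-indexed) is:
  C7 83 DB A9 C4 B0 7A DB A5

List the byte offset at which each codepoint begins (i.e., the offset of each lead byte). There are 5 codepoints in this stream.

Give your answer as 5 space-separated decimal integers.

Answer: 0 2 4 6 7

Derivation:
Byte[0]=C7: 2-byte lead, need 1 cont bytes. acc=0x7
Byte[1]=83: continuation. acc=(acc<<6)|0x03=0x1C3
Completed: cp=U+01C3 (starts at byte 0)
Byte[2]=DB: 2-byte lead, need 1 cont bytes. acc=0x1B
Byte[3]=A9: continuation. acc=(acc<<6)|0x29=0x6E9
Completed: cp=U+06E9 (starts at byte 2)
Byte[4]=C4: 2-byte lead, need 1 cont bytes. acc=0x4
Byte[5]=B0: continuation. acc=(acc<<6)|0x30=0x130
Completed: cp=U+0130 (starts at byte 4)
Byte[6]=7A: 1-byte ASCII. cp=U+007A
Byte[7]=DB: 2-byte lead, need 1 cont bytes. acc=0x1B
Byte[8]=A5: continuation. acc=(acc<<6)|0x25=0x6E5
Completed: cp=U+06E5 (starts at byte 7)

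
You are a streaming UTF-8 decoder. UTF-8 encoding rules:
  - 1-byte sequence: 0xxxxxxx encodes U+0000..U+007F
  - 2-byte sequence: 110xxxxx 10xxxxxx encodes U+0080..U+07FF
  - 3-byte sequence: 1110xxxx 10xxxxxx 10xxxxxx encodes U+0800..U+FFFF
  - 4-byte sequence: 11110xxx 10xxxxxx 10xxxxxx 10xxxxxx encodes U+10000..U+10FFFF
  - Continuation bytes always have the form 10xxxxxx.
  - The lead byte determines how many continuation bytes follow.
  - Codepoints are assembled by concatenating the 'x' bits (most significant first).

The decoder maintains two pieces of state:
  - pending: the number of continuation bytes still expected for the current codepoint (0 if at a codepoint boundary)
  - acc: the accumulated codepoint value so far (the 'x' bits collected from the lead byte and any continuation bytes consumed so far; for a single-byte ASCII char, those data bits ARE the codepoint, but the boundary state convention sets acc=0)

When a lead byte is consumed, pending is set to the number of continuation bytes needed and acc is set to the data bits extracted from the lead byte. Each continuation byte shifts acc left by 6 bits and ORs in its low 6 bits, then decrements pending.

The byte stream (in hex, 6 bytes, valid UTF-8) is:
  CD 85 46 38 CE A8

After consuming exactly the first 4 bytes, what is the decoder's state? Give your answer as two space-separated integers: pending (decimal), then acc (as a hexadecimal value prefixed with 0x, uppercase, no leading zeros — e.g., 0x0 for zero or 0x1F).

Answer: 0 0x0

Derivation:
Byte[0]=CD: 2-byte lead. pending=1, acc=0xD
Byte[1]=85: continuation. acc=(acc<<6)|0x05=0x345, pending=0
Byte[2]=46: 1-byte. pending=0, acc=0x0
Byte[3]=38: 1-byte. pending=0, acc=0x0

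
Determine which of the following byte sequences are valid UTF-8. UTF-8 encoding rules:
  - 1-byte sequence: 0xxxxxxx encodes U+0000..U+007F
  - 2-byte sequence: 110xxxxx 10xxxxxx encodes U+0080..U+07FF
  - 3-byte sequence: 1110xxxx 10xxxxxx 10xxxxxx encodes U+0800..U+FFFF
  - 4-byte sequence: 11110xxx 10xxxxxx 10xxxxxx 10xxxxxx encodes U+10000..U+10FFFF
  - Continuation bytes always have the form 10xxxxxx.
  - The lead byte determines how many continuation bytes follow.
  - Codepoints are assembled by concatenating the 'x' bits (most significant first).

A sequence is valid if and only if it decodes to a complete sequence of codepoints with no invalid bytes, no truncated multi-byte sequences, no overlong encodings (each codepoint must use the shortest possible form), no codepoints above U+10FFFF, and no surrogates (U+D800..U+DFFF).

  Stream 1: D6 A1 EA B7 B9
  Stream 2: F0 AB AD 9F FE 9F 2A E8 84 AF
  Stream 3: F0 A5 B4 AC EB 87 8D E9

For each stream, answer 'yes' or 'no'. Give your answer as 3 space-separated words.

Answer: yes no no

Derivation:
Stream 1: decodes cleanly. VALID
Stream 2: error at byte offset 4. INVALID
Stream 3: error at byte offset 8. INVALID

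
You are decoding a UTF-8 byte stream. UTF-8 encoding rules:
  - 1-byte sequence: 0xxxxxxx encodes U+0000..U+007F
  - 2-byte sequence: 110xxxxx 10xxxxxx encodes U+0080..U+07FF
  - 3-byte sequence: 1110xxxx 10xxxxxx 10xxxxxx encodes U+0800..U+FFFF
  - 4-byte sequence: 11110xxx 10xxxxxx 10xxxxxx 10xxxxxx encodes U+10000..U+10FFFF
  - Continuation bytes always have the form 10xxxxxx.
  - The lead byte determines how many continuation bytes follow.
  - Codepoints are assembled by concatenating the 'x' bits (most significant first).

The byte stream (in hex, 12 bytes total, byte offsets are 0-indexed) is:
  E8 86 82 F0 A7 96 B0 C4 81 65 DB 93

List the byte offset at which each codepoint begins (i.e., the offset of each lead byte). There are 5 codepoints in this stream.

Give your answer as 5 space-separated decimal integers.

Answer: 0 3 7 9 10

Derivation:
Byte[0]=E8: 3-byte lead, need 2 cont bytes. acc=0x8
Byte[1]=86: continuation. acc=(acc<<6)|0x06=0x206
Byte[2]=82: continuation. acc=(acc<<6)|0x02=0x8182
Completed: cp=U+8182 (starts at byte 0)
Byte[3]=F0: 4-byte lead, need 3 cont bytes. acc=0x0
Byte[4]=A7: continuation. acc=(acc<<6)|0x27=0x27
Byte[5]=96: continuation. acc=(acc<<6)|0x16=0x9D6
Byte[6]=B0: continuation. acc=(acc<<6)|0x30=0x275B0
Completed: cp=U+275B0 (starts at byte 3)
Byte[7]=C4: 2-byte lead, need 1 cont bytes. acc=0x4
Byte[8]=81: continuation. acc=(acc<<6)|0x01=0x101
Completed: cp=U+0101 (starts at byte 7)
Byte[9]=65: 1-byte ASCII. cp=U+0065
Byte[10]=DB: 2-byte lead, need 1 cont bytes. acc=0x1B
Byte[11]=93: continuation. acc=(acc<<6)|0x13=0x6D3
Completed: cp=U+06D3 (starts at byte 10)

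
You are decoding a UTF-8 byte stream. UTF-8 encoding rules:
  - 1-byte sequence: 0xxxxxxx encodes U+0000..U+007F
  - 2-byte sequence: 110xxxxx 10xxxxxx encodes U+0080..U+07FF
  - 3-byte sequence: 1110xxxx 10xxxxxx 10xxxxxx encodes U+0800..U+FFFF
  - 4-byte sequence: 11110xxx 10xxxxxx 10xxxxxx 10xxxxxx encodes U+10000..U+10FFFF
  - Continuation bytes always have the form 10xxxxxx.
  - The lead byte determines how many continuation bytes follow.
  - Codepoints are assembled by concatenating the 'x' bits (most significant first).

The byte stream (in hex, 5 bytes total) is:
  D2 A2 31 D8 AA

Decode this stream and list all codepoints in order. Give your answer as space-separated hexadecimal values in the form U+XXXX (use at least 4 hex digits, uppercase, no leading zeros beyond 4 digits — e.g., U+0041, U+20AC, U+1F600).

Byte[0]=D2: 2-byte lead, need 1 cont bytes. acc=0x12
Byte[1]=A2: continuation. acc=(acc<<6)|0x22=0x4A2
Completed: cp=U+04A2 (starts at byte 0)
Byte[2]=31: 1-byte ASCII. cp=U+0031
Byte[3]=D8: 2-byte lead, need 1 cont bytes. acc=0x18
Byte[4]=AA: continuation. acc=(acc<<6)|0x2A=0x62A
Completed: cp=U+062A (starts at byte 3)

Answer: U+04A2 U+0031 U+062A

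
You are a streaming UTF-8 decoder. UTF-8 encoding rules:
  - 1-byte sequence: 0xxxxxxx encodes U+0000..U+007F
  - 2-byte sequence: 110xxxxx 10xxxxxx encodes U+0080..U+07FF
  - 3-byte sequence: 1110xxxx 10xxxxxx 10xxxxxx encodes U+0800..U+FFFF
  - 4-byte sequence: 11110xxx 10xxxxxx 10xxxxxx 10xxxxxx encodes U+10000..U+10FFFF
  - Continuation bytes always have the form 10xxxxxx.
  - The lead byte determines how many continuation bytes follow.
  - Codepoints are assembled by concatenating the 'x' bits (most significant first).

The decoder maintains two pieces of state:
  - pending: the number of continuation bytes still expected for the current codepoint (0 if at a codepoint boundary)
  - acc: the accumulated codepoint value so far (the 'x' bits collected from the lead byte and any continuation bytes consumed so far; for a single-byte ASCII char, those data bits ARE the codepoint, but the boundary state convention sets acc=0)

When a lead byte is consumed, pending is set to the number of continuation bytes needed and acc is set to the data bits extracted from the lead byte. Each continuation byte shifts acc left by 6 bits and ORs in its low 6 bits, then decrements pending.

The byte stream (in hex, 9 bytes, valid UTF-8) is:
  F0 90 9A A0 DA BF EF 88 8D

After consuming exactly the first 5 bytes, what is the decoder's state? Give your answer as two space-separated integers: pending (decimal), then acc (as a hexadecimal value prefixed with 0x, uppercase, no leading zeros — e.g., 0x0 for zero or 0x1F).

Byte[0]=F0: 4-byte lead. pending=3, acc=0x0
Byte[1]=90: continuation. acc=(acc<<6)|0x10=0x10, pending=2
Byte[2]=9A: continuation. acc=(acc<<6)|0x1A=0x41A, pending=1
Byte[3]=A0: continuation. acc=(acc<<6)|0x20=0x106A0, pending=0
Byte[4]=DA: 2-byte lead. pending=1, acc=0x1A

Answer: 1 0x1A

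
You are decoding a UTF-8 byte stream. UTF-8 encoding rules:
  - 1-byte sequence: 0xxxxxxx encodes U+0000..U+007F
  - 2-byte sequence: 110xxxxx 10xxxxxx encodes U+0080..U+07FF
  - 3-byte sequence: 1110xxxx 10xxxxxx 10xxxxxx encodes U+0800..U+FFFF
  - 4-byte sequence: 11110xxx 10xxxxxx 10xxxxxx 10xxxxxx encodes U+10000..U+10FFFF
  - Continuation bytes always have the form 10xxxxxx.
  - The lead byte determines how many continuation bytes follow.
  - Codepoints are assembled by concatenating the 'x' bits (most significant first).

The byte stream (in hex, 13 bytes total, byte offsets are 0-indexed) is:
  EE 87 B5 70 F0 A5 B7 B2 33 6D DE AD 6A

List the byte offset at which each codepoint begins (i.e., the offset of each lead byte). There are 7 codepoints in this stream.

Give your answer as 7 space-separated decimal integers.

Answer: 0 3 4 8 9 10 12

Derivation:
Byte[0]=EE: 3-byte lead, need 2 cont bytes. acc=0xE
Byte[1]=87: continuation. acc=(acc<<6)|0x07=0x387
Byte[2]=B5: continuation. acc=(acc<<6)|0x35=0xE1F5
Completed: cp=U+E1F5 (starts at byte 0)
Byte[3]=70: 1-byte ASCII. cp=U+0070
Byte[4]=F0: 4-byte lead, need 3 cont bytes. acc=0x0
Byte[5]=A5: continuation. acc=(acc<<6)|0x25=0x25
Byte[6]=B7: continuation. acc=(acc<<6)|0x37=0x977
Byte[7]=B2: continuation. acc=(acc<<6)|0x32=0x25DF2
Completed: cp=U+25DF2 (starts at byte 4)
Byte[8]=33: 1-byte ASCII. cp=U+0033
Byte[9]=6D: 1-byte ASCII. cp=U+006D
Byte[10]=DE: 2-byte lead, need 1 cont bytes. acc=0x1E
Byte[11]=AD: continuation. acc=(acc<<6)|0x2D=0x7AD
Completed: cp=U+07AD (starts at byte 10)
Byte[12]=6A: 1-byte ASCII. cp=U+006A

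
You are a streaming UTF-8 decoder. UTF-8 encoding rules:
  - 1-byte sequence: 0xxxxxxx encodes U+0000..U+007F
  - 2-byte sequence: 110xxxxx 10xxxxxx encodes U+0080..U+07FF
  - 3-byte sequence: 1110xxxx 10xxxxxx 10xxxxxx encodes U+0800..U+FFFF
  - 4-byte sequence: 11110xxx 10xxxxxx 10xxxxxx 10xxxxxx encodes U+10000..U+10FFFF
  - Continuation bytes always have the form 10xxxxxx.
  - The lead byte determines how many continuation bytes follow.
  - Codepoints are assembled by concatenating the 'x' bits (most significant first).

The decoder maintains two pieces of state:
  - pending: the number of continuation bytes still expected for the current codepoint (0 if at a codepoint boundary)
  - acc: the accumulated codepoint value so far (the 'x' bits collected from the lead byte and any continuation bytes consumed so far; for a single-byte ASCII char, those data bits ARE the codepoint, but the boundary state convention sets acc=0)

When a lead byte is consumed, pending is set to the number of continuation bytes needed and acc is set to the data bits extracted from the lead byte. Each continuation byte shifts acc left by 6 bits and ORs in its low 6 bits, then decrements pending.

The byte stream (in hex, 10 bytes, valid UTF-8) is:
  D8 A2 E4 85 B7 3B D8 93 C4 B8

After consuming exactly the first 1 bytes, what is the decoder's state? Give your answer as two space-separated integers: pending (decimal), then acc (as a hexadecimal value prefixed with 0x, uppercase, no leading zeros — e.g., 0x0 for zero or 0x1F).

Answer: 1 0x18

Derivation:
Byte[0]=D8: 2-byte lead. pending=1, acc=0x18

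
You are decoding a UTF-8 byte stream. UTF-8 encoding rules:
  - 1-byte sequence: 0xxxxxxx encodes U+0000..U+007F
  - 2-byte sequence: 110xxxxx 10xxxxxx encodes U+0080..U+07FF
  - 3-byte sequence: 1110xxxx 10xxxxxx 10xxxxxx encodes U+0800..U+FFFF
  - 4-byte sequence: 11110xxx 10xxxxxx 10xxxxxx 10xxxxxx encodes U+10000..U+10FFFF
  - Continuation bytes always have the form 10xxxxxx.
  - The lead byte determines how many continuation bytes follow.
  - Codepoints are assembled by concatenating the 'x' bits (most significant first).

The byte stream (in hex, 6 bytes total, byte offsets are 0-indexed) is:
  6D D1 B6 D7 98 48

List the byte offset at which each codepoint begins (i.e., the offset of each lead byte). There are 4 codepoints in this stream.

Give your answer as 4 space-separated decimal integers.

Byte[0]=6D: 1-byte ASCII. cp=U+006D
Byte[1]=D1: 2-byte lead, need 1 cont bytes. acc=0x11
Byte[2]=B6: continuation. acc=(acc<<6)|0x36=0x476
Completed: cp=U+0476 (starts at byte 1)
Byte[3]=D7: 2-byte lead, need 1 cont bytes. acc=0x17
Byte[4]=98: continuation. acc=(acc<<6)|0x18=0x5D8
Completed: cp=U+05D8 (starts at byte 3)
Byte[5]=48: 1-byte ASCII. cp=U+0048

Answer: 0 1 3 5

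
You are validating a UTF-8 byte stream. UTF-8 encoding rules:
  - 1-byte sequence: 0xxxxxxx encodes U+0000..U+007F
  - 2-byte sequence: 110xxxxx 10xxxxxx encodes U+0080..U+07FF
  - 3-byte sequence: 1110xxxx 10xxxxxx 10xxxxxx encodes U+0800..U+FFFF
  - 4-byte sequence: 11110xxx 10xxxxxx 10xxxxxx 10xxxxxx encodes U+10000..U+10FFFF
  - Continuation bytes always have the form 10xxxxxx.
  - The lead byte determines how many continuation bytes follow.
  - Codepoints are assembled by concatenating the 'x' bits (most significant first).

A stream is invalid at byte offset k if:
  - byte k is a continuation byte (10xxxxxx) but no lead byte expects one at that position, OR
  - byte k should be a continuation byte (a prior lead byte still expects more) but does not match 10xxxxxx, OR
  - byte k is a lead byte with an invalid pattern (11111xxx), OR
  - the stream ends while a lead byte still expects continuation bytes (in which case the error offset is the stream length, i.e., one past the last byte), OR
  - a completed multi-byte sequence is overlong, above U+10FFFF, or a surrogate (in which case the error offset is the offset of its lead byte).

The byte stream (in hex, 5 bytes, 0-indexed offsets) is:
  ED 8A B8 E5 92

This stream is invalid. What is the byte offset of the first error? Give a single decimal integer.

Byte[0]=ED: 3-byte lead, need 2 cont bytes. acc=0xD
Byte[1]=8A: continuation. acc=(acc<<6)|0x0A=0x34A
Byte[2]=B8: continuation. acc=(acc<<6)|0x38=0xD2B8
Completed: cp=U+D2B8 (starts at byte 0)
Byte[3]=E5: 3-byte lead, need 2 cont bytes. acc=0x5
Byte[4]=92: continuation. acc=(acc<<6)|0x12=0x152
Byte[5]: stream ended, expected continuation. INVALID

Answer: 5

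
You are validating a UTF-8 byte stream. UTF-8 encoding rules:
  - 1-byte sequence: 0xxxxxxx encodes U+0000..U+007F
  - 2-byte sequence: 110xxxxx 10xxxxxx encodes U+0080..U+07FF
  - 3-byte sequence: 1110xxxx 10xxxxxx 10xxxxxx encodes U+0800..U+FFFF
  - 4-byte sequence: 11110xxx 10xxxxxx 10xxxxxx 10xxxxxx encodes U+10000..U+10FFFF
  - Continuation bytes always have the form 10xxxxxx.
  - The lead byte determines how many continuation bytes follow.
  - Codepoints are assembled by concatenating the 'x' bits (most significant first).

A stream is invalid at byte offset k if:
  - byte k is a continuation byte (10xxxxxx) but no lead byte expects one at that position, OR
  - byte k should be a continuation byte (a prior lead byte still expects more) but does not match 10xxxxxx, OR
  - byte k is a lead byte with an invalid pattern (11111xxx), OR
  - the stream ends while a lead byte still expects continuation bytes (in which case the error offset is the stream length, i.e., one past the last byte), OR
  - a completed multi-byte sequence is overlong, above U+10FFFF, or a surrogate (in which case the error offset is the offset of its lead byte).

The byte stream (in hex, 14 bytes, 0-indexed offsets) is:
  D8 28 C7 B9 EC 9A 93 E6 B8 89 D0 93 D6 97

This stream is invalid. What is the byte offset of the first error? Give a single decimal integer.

Byte[0]=D8: 2-byte lead, need 1 cont bytes. acc=0x18
Byte[1]=28: expected 10xxxxxx continuation. INVALID

Answer: 1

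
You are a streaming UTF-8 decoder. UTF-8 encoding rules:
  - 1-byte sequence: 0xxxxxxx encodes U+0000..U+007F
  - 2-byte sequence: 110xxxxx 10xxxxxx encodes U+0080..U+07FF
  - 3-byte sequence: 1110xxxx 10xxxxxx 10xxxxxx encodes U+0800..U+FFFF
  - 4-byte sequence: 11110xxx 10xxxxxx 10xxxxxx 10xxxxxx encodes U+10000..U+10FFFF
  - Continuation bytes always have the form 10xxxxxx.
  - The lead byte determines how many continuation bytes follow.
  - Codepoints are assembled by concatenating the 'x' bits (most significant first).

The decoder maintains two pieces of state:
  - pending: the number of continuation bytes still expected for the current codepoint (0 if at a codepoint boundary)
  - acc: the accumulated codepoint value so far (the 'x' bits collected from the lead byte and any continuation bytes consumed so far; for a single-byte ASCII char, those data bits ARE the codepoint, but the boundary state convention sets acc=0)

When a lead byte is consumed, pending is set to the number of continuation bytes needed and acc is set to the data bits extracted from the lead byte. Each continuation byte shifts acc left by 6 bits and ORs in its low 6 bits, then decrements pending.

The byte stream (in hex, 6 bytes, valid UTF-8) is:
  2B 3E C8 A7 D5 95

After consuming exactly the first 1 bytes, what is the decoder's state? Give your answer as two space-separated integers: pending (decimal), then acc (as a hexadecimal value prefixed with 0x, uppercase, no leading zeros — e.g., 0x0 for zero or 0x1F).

Answer: 0 0x0

Derivation:
Byte[0]=2B: 1-byte. pending=0, acc=0x0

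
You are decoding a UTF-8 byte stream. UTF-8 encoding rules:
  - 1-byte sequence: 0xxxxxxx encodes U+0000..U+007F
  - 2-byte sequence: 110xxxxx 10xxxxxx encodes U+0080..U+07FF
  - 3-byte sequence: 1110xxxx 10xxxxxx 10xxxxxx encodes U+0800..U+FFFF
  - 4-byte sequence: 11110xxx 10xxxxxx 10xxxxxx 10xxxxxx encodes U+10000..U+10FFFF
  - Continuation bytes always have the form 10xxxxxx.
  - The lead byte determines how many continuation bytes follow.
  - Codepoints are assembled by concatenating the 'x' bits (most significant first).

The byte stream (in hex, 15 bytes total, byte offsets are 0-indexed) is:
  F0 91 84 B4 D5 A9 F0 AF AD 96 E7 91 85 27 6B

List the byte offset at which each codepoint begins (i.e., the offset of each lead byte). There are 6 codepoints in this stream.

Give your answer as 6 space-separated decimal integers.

Byte[0]=F0: 4-byte lead, need 3 cont bytes. acc=0x0
Byte[1]=91: continuation. acc=(acc<<6)|0x11=0x11
Byte[2]=84: continuation. acc=(acc<<6)|0x04=0x444
Byte[3]=B4: continuation. acc=(acc<<6)|0x34=0x11134
Completed: cp=U+11134 (starts at byte 0)
Byte[4]=D5: 2-byte lead, need 1 cont bytes. acc=0x15
Byte[5]=A9: continuation. acc=(acc<<6)|0x29=0x569
Completed: cp=U+0569 (starts at byte 4)
Byte[6]=F0: 4-byte lead, need 3 cont bytes. acc=0x0
Byte[7]=AF: continuation. acc=(acc<<6)|0x2F=0x2F
Byte[8]=AD: continuation. acc=(acc<<6)|0x2D=0xBED
Byte[9]=96: continuation. acc=(acc<<6)|0x16=0x2FB56
Completed: cp=U+2FB56 (starts at byte 6)
Byte[10]=E7: 3-byte lead, need 2 cont bytes. acc=0x7
Byte[11]=91: continuation. acc=(acc<<6)|0x11=0x1D1
Byte[12]=85: continuation. acc=(acc<<6)|0x05=0x7445
Completed: cp=U+7445 (starts at byte 10)
Byte[13]=27: 1-byte ASCII. cp=U+0027
Byte[14]=6B: 1-byte ASCII. cp=U+006B

Answer: 0 4 6 10 13 14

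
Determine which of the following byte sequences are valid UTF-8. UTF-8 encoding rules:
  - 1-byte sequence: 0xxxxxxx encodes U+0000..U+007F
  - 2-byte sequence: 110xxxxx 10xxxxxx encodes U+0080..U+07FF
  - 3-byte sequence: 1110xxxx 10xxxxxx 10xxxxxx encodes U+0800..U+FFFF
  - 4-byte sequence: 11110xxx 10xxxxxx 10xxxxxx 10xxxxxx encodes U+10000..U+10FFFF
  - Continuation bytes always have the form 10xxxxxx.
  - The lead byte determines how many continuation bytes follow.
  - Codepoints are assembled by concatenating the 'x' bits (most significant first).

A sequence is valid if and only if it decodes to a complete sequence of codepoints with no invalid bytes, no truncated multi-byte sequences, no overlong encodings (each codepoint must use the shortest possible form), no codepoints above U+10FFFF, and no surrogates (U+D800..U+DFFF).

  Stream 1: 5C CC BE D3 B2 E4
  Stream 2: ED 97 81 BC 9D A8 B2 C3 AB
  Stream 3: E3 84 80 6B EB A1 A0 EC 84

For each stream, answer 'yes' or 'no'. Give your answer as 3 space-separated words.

Answer: no no no

Derivation:
Stream 1: error at byte offset 6. INVALID
Stream 2: error at byte offset 3. INVALID
Stream 3: error at byte offset 9. INVALID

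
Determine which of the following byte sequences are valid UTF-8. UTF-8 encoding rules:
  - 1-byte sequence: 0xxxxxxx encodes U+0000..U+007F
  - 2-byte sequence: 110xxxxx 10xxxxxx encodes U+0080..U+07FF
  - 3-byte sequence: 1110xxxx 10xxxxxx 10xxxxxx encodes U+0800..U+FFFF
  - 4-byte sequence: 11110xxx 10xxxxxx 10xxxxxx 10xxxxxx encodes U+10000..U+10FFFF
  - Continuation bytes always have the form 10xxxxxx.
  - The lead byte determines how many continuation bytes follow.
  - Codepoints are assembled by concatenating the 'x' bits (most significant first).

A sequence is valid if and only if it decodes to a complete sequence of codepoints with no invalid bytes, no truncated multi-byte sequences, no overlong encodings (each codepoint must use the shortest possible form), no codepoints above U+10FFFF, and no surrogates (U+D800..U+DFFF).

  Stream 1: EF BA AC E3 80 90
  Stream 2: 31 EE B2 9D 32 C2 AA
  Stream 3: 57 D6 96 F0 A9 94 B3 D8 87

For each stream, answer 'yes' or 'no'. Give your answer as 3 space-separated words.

Stream 1: decodes cleanly. VALID
Stream 2: decodes cleanly. VALID
Stream 3: decodes cleanly. VALID

Answer: yes yes yes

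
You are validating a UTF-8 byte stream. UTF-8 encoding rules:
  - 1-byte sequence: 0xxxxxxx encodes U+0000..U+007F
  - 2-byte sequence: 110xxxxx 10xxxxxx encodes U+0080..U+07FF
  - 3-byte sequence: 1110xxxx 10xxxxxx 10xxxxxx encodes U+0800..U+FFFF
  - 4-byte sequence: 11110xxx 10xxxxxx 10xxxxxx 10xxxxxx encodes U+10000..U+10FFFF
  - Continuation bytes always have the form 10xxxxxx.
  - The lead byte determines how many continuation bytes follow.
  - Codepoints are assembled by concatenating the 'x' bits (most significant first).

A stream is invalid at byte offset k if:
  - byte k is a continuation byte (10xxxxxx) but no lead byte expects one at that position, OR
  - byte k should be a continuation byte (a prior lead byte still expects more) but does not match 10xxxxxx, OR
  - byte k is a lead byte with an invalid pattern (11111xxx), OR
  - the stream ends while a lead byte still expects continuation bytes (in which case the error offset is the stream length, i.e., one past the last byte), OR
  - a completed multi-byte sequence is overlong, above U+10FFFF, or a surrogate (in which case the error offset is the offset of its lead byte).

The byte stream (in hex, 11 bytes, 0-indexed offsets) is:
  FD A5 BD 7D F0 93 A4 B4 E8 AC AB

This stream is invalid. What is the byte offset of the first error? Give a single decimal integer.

Answer: 0

Derivation:
Byte[0]=FD: INVALID lead byte (not 0xxx/110x/1110/11110)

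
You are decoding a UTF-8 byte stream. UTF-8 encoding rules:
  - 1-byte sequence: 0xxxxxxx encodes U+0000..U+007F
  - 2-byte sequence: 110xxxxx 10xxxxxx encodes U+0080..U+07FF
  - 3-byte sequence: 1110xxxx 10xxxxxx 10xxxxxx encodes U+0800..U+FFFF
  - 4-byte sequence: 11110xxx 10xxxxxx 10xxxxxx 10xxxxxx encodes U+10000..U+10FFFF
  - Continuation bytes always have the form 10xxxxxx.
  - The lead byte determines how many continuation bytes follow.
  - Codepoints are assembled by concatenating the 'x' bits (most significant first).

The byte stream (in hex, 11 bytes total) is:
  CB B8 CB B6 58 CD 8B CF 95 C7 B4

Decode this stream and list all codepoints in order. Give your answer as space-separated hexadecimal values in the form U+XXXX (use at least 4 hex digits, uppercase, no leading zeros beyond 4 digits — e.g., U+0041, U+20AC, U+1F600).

Byte[0]=CB: 2-byte lead, need 1 cont bytes. acc=0xB
Byte[1]=B8: continuation. acc=(acc<<6)|0x38=0x2F8
Completed: cp=U+02F8 (starts at byte 0)
Byte[2]=CB: 2-byte lead, need 1 cont bytes. acc=0xB
Byte[3]=B6: continuation. acc=(acc<<6)|0x36=0x2F6
Completed: cp=U+02F6 (starts at byte 2)
Byte[4]=58: 1-byte ASCII. cp=U+0058
Byte[5]=CD: 2-byte lead, need 1 cont bytes. acc=0xD
Byte[6]=8B: continuation. acc=(acc<<6)|0x0B=0x34B
Completed: cp=U+034B (starts at byte 5)
Byte[7]=CF: 2-byte lead, need 1 cont bytes. acc=0xF
Byte[8]=95: continuation. acc=(acc<<6)|0x15=0x3D5
Completed: cp=U+03D5 (starts at byte 7)
Byte[9]=C7: 2-byte lead, need 1 cont bytes. acc=0x7
Byte[10]=B4: continuation. acc=(acc<<6)|0x34=0x1F4
Completed: cp=U+01F4 (starts at byte 9)

Answer: U+02F8 U+02F6 U+0058 U+034B U+03D5 U+01F4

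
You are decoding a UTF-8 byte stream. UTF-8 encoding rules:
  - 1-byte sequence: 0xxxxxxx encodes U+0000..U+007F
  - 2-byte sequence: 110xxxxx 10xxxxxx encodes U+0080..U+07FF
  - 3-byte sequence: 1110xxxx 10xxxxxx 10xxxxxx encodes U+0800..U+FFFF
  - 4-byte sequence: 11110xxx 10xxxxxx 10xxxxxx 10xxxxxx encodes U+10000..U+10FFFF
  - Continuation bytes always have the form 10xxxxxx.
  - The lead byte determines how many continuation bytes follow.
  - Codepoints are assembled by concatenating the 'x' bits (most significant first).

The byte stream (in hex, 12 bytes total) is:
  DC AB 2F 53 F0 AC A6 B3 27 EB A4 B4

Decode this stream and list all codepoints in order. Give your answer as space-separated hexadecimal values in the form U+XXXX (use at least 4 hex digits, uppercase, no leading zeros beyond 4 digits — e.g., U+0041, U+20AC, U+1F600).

Byte[0]=DC: 2-byte lead, need 1 cont bytes. acc=0x1C
Byte[1]=AB: continuation. acc=(acc<<6)|0x2B=0x72B
Completed: cp=U+072B (starts at byte 0)
Byte[2]=2F: 1-byte ASCII. cp=U+002F
Byte[3]=53: 1-byte ASCII. cp=U+0053
Byte[4]=F0: 4-byte lead, need 3 cont bytes. acc=0x0
Byte[5]=AC: continuation. acc=(acc<<6)|0x2C=0x2C
Byte[6]=A6: continuation. acc=(acc<<6)|0x26=0xB26
Byte[7]=B3: continuation. acc=(acc<<6)|0x33=0x2C9B3
Completed: cp=U+2C9B3 (starts at byte 4)
Byte[8]=27: 1-byte ASCII. cp=U+0027
Byte[9]=EB: 3-byte lead, need 2 cont bytes. acc=0xB
Byte[10]=A4: continuation. acc=(acc<<6)|0x24=0x2E4
Byte[11]=B4: continuation. acc=(acc<<6)|0x34=0xB934
Completed: cp=U+B934 (starts at byte 9)

Answer: U+072B U+002F U+0053 U+2C9B3 U+0027 U+B934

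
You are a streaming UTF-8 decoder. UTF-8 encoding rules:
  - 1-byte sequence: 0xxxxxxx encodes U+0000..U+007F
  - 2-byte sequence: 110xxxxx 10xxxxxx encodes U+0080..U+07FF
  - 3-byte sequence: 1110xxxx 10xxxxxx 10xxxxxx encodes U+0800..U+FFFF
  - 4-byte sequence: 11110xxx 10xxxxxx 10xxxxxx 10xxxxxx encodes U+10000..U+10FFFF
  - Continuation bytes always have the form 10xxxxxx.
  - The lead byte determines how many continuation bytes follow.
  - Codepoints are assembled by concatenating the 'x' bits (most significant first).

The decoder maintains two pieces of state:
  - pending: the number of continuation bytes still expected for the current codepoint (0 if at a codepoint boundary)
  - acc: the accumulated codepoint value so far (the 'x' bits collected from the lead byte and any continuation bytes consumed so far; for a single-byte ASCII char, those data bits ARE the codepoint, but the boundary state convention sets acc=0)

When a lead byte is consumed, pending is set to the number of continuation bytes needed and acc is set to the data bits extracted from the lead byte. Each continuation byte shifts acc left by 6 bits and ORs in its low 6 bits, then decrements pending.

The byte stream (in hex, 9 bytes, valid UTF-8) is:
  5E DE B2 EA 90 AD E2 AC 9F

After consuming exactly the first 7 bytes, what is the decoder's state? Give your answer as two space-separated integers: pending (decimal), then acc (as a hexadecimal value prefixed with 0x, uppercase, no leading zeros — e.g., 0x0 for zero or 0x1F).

Answer: 2 0x2

Derivation:
Byte[0]=5E: 1-byte. pending=0, acc=0x0
Byte[1]=DE: 2-byte lead. pending=1, acc=0x1E
Byte[2]=B2: continuation. acc=(acc<<6)|0x32=0x7B2, pending=0
Byte[3]=EA: 3-byte lead. pending=2, acc=0xA
Byte[4]=90: continuation. acc=(acc<<6)|0x10=0x290, pending=1
Byte[5]=AD: continuation. acc=(acc<<6)|0x2D=0xA42D, pending=0
Byte[6]=E2: 3-byte lead. pending=2, acc=0x2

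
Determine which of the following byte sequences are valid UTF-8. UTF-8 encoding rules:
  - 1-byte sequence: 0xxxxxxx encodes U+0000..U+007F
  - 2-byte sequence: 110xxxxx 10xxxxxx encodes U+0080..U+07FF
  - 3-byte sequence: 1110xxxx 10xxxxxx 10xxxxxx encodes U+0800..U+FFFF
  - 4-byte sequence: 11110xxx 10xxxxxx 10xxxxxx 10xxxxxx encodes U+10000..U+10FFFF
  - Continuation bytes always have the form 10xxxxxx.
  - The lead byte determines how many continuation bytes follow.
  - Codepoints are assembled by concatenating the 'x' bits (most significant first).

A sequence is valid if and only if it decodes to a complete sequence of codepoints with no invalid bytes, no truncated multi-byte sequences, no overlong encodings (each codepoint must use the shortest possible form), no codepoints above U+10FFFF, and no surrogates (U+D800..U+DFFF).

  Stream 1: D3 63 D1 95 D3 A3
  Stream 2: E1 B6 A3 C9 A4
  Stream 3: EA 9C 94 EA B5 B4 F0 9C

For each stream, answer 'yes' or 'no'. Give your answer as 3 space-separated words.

Answer: no yes no

Derivation:
Stream 1: error at byte offset 1. INVALID
Stream 2: decodes cleanly. VALID
Stream 3: error at byte offset 8. INVALID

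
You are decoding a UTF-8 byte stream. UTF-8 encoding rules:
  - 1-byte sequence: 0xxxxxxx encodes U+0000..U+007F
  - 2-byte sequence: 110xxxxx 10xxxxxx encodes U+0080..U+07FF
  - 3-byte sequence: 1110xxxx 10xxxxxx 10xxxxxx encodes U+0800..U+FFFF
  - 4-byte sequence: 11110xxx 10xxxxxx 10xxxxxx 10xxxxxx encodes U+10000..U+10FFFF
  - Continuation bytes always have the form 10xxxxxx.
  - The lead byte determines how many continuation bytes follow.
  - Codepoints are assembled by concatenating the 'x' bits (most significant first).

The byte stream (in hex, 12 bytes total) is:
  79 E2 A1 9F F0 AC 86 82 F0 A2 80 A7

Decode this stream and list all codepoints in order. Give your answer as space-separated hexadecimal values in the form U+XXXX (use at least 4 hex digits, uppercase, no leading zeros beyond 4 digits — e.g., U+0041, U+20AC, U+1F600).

Answer: U+0079 U+285F U+2C182 U+22027

Derivation:
Byte[0]=79: 1-byte ASCII. cp=U+0079
Byte[1]=E2: 3-byte lead, need 2 cont bytes. acc=0x2
Byte[2]=A1: continuation. acc=(acc<<6)|0x21=0xA1
Byte[3]=9F: continuation. acc=(acc<<6)|0x1F=0x285F
Completed: cp=U+285F (starts at byte 1)
Byte[4]=F0: 4-byte lead, need 3 cont bytes. acc=0x0
Byte[5]=AC: continuation. acc=(acc<<6)|0x2C=0x2C
Byte[6]=86: continuation. acc=(acc<<6)|0x06=0xB06
Byte[7]=82: continuation. acc=(acc<<6)|0x02=0x2C182
Completed: cp=U+2C182 (starts at byte 4)
Byte[8]=F0: 4-byte lead, need 3 cont bytes. acc=0x0
Byte[9]=A2: continuation. acc=(acc<<6)|0x22=0x22
Byte[10]=80: continuation. acc=(acc<<6)|0x00=0x880
Byte[11]=A7: continuation. acc=(acc<<6)|0x27=0x22027
Completed: cp=U+22027 (starts at byte 8)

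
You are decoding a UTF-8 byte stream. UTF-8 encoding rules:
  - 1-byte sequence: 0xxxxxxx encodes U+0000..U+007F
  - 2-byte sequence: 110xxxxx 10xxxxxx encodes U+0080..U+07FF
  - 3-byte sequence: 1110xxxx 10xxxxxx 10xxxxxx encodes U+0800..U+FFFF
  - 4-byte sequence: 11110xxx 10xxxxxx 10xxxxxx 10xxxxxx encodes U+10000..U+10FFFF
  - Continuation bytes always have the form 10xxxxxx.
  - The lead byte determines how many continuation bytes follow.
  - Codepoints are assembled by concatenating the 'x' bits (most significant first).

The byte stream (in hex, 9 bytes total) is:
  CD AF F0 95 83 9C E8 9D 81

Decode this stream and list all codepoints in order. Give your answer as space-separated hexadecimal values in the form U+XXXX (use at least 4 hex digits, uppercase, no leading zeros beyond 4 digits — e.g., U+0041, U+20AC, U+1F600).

Answer: U+036F U+150DC U+8741

Derivation:
Byte[0]=CD: 2-byte lead, need 1 cont bytes. acc=0xD
Byte[1]=AF: continuation. acc=(acc<<6)|0x2F=0x36F
Completed: cp=U+036F (starts at byte 0)
Byte[2]=F0: 4-byte lead, need 3 cont bytes. acc=0x0
Byte[3]=95: continuation. acc=(acc<<6)|0x15=0x15
Byte[4]=83: continuation. acc=(acc<<6)|0x03=0x543
Byte[5]=9C: continuation. acc=(acc<<6)|0x1C=0x150DC
Completed: cp=U+150DC (starts at byte 2)
Byte[6]=E8: 3-byte lead, need 2 cont bytes. acc=0x8
Byte[7]=9D: continuation. acc=(acc<<6)|0x1D=0x21D
Byte[8]=81: continuation. acc=(acc<<6)|0x01=0x8741
Completed: cp=U+8741 (starts at byte 6)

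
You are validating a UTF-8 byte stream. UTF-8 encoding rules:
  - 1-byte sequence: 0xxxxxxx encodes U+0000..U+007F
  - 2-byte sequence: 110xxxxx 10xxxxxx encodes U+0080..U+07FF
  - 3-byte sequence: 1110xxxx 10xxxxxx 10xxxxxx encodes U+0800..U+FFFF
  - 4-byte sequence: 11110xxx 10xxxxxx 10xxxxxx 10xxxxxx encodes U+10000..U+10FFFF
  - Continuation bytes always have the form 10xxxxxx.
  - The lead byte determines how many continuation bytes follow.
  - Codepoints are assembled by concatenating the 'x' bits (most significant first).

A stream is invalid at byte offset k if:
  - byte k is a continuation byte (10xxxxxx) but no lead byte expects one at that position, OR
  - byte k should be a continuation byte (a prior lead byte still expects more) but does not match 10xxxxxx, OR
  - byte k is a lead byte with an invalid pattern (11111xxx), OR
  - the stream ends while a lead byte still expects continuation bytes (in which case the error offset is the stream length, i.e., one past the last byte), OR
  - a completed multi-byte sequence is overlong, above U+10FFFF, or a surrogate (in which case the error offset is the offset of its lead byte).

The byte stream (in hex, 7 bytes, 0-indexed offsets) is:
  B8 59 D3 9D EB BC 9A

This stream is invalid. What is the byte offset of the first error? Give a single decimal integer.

Byte[0]=B8: INVALID lead byte (not 0xxx/110x/1110/11110)

Answer: 0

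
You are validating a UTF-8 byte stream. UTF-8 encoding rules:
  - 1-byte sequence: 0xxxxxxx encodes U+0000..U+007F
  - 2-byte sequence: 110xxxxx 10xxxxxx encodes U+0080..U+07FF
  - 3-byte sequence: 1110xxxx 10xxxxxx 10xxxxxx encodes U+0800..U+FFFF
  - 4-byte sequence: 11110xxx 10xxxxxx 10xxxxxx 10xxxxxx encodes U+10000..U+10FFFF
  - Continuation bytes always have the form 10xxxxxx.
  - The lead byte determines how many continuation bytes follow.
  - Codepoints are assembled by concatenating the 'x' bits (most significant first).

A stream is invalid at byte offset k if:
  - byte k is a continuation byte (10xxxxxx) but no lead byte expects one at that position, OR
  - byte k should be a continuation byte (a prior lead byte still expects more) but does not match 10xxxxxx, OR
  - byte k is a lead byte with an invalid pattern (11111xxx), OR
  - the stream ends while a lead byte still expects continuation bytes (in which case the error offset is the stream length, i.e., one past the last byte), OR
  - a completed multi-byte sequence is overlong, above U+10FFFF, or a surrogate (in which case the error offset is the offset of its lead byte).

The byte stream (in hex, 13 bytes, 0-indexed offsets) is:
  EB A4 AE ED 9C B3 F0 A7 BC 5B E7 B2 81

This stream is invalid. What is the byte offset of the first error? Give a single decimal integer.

Answer: 9

Derivation:
Byte[0]=EB: 3-byte lead, need 2 cont bytes. acc=0xB
Byte[1]=A4: continuation. acc=(acc<<6)|0x24=0x2E4
Byte[2]=AE: continuation. acc=(acc<<6)|0x2E=0xB92E
Completed: cp=U+B92E (starts at byte 0)
Byte[3]=ED: 3-byte lead, need 2 cont bytes. acc=0xD
Byte[4]=9C: continuation. acc=(acc<<6)|0x1C=0x35C
Byte[5]=B3: continuation. acc=(acc<<6)|0x33=0xD733
Completed: cp=U+D733 (starts at byte 3)
Byte[6]=F0: 4-byte lead, need 3 cont bytes. acc=0x0
Byte[7]=A7: continuation. acc=(acc<<6)|0x27=0x27
Byte[8]=BC: continuation. acc=(acc<<6)|0x3C=0x9FC
Byte[9]=5B: expected 10xxxxxx continuation. INVALID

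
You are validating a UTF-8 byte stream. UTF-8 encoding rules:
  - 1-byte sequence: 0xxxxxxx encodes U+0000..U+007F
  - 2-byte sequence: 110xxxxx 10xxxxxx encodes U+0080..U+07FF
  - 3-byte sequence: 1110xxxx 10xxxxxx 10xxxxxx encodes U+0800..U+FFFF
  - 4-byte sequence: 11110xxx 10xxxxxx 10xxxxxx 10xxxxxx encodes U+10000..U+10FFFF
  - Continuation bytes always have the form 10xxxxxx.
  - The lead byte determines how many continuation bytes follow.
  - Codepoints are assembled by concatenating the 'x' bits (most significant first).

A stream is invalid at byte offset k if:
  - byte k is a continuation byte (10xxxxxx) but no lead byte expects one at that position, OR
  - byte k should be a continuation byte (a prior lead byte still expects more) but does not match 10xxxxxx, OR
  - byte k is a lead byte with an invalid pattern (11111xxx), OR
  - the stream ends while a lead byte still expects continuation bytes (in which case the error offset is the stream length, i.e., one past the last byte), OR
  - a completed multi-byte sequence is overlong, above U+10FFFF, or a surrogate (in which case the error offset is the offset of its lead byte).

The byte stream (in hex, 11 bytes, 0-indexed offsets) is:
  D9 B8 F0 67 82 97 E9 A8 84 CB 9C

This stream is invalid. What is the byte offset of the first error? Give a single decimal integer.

Answer: 3

Derivation:
Byte[0]=D9: 2-byte lead, need 1 cont bytes. acc=0x19
Byte[1]=B8: continuation. acc=(acc<<6)|0x38=0x678
Completed: cp=U+0678 (starts at byte 0)
Byte[2]=F0: 4-byte lead, need 3 cont bytes. acc=0x0
Byte[3]=67: expected 10xxxxxx continuation. INVALID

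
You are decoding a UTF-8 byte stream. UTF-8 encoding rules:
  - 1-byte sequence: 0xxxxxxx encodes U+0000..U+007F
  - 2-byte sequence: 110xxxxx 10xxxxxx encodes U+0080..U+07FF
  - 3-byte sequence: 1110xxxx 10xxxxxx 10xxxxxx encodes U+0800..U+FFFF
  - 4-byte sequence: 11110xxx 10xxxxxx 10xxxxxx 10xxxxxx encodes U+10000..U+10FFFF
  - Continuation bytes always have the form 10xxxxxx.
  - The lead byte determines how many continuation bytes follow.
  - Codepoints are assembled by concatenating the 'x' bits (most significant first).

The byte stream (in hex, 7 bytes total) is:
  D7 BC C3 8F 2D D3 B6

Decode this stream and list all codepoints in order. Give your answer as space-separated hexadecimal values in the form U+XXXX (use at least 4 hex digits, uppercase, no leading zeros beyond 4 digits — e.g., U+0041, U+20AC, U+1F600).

Answer: U+05FC U+00CF U+002D U+04F6

Derivation:
Byte[0]=D7: 2-byte lead, need 1 cont bytes. acc=0x17
Byte[1]=BC: continuation. acc=(acc<<6)|0x3C=0x5FC
Completed: cp=U+05FC (starts at byte 0)
Byte[2]=C3: 2-byte lead, need 1 cont bytes. acc=0x3
Byte[3]=8F: continuation. acc=(acc<<6)|0x0F=0xCF
Completed: cp=U+00CF (starts at byte 2)
Byte[4]=2D: 1-byte ASCII. cp=U+002D
Byte[5]=D3: 2-byte lead, need 1 cont bytes. acc=0x13
Byte[6]=B6: continuation. acc=(acc<<6)|0x36=0x4F6
Completed: cp=U+04F6 (starts at byte 5)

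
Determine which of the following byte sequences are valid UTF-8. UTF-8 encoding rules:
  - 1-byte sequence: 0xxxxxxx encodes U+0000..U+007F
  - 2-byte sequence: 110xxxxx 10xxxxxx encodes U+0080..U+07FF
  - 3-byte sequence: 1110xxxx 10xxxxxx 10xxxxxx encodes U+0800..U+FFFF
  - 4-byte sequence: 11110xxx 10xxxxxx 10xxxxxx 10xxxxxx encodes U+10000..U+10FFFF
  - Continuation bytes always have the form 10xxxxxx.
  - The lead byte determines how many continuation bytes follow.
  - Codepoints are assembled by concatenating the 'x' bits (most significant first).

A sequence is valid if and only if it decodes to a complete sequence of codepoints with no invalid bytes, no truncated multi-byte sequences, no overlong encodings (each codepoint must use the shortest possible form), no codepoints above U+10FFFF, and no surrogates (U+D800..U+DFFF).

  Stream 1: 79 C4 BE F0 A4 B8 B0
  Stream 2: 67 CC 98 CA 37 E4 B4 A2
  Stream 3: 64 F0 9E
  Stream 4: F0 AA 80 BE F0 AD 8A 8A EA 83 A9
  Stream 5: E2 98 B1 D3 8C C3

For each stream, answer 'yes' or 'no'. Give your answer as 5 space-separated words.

Stream 1: decodes cleanly. VALID
Stream 2: error at byte offset 4. INVALID
Stream 3: error at byte offset 3. INVALID
Stream 4: decodes cleanly. VALID
Stream 5: error at byte offset 6. INVALID

Answer: yes no no yes no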